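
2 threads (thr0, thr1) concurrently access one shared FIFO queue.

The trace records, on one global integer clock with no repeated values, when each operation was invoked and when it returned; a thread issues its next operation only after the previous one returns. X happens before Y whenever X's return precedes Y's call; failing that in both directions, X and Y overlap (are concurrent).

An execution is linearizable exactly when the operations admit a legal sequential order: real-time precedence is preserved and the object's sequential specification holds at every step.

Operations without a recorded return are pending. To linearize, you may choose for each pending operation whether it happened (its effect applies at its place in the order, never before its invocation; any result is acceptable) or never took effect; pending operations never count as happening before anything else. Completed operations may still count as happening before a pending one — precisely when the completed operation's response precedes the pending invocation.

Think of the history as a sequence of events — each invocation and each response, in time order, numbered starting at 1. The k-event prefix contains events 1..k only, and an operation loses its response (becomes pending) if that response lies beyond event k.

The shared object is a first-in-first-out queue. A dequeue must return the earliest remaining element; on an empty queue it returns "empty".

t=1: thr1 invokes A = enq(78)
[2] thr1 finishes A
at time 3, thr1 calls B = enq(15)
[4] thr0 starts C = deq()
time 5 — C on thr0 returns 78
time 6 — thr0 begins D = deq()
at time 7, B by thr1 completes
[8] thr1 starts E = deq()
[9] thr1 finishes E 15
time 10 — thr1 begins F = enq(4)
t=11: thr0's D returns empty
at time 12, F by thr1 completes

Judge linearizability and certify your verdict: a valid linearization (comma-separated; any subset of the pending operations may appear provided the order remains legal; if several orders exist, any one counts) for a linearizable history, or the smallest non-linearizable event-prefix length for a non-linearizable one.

1. A enq(78), leaving queue <78>
2. B enq(15), leaving queue <78,15>
3. C deq() → 78, leaving queue <15>
4. E deq() → 15, leaving queue <>
5. D deq() → empty, leaving queue <>
6. F enq(4), leaving queue <4>

linearizable — witness: A, B, C, E, D, F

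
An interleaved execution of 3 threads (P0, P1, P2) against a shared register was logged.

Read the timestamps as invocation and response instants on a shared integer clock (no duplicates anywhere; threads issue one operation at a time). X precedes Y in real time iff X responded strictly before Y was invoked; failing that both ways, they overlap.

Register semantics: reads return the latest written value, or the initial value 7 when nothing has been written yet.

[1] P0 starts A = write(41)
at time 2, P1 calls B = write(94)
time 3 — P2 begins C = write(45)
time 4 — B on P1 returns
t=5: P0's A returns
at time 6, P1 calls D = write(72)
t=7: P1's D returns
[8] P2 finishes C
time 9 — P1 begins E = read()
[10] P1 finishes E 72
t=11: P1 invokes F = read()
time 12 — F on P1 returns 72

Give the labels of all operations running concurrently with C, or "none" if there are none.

concurrent with C ([3,8]): every op whose interval crosses 3..8
A [1,5]: concurrent
B [2,4]: concurrent
D [6,7]: concurrent
E [9,10]: after
F [11,12]: after

A, B, D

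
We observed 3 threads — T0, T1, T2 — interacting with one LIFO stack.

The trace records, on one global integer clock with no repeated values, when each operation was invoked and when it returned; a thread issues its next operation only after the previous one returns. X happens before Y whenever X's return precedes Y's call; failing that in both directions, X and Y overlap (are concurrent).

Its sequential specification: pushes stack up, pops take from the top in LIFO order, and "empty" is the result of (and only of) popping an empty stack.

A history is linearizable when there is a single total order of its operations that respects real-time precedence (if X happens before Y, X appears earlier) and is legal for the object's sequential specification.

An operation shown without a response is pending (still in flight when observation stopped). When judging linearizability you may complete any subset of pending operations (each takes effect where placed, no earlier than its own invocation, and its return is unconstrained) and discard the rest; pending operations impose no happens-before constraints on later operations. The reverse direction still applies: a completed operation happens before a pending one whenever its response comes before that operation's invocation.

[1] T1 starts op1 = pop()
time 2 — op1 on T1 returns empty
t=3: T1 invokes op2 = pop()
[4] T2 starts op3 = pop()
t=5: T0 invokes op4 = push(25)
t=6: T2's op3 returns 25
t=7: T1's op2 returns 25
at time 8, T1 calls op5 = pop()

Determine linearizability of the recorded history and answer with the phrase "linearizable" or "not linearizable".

already the first 7 events (up to op2's response at time 7) admit no linearization; the first 6 still do
no legal order exists: 2 real-time-consistent candidates over 3 completed LIFO stack operations, all rejected
every completion of the 1 pending operation (op4) was checked; none linearizes
take op1, op2, op3 (pending dropped): step 2 already fails, because op2 pop() → 25 cannot occur there
take op1, op3, op2 (pending dropped): step 2 already fails, because op3 pop() → 25 cannot occur there

not linearizable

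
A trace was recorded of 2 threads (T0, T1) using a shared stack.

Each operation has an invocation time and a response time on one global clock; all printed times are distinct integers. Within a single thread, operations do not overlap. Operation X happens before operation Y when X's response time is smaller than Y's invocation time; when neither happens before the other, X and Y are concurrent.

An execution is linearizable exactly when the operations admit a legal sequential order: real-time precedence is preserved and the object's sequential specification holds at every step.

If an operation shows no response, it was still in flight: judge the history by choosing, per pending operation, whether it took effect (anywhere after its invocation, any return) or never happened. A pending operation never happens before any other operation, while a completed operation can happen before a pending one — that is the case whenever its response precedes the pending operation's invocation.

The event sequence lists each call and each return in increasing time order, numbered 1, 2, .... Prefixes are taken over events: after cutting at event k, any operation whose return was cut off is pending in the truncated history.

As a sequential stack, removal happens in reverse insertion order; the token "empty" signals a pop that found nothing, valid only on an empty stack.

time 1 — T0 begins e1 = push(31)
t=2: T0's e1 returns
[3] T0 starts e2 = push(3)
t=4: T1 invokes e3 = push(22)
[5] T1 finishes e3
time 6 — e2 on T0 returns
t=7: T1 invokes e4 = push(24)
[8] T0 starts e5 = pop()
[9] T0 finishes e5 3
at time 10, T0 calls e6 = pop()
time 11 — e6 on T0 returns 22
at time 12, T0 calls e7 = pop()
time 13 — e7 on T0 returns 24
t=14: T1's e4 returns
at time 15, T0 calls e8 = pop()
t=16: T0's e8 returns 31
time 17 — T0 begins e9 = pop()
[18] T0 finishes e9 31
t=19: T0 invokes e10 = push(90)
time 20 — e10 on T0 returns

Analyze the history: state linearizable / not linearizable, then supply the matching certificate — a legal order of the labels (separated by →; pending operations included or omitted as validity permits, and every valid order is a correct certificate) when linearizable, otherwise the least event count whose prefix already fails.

the violation lands at event 18, e9's response at time 18: events 1..17 linearize, events 1..18 do not
every one of the 8 real-time-consistent orders over 9 completed stack ops fails the sequential spec
e.g. e1, e2, e3, e4, e5, e6, e7, e8, e9: illegal at step 5, since e5 pop() → 3 cannot apply there
e.g. e1, e2, e3, e5, e4, e6, e7, e8, e9: illegal at step 4, since e5 pop() → 3 cannot apply there

not linearizable — minimal violating prefix: 18 events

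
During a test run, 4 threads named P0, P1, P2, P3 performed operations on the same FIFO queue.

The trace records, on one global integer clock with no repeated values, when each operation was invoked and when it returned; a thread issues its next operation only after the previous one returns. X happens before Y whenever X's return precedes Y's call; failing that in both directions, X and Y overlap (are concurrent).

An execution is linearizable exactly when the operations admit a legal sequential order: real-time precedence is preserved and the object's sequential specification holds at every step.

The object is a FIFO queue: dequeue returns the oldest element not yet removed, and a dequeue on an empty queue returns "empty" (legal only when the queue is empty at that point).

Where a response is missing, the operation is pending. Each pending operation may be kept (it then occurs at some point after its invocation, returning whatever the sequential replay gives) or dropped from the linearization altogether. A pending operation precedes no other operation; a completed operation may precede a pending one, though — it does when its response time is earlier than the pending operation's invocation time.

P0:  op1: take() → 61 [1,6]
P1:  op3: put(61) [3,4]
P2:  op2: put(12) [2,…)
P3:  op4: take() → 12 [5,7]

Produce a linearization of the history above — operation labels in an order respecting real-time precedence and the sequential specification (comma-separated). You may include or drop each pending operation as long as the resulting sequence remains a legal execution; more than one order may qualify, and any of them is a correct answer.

step 1: op2 put(12) (pending, included) — queue <12>
step 2: op3 put(61) — queue <12,61>
step 3: op4 take() → 12 — queue <61>
step 4: op1 take() → 61 — queue <>

op2, op3, op4, op1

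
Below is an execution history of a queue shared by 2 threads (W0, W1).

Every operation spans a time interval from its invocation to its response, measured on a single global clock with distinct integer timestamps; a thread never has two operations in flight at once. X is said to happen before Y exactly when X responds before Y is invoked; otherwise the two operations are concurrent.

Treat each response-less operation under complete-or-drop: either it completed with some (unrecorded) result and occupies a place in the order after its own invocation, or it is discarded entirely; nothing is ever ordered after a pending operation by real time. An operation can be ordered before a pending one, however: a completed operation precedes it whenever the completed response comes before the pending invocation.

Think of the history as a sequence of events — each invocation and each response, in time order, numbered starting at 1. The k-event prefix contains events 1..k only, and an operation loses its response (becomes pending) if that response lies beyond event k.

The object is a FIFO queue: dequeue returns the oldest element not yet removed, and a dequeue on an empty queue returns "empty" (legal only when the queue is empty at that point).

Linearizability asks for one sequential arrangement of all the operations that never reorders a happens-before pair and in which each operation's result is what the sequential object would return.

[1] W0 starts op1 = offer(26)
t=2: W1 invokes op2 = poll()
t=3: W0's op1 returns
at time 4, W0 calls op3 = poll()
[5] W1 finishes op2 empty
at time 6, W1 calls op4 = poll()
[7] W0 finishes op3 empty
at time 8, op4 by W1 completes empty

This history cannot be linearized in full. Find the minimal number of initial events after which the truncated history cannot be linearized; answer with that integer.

8

events 1..7 are linearizable; a witness order is op2, op1, op4, op3:
1. op2 poll() → empty, leaving queue <>
2. op1 offer(26), leaving queue <26>
3. op4 poll() (pending, included), leaving queue <>
4. op3 poll() → empty, leaving queue <>
include event 8 — op4 responding at 8 — and every candidate order breaks
e.g. op1, op2, op3, op4: illegal at step 2, since op2 poll() → empty cannot apply there
e.g. op1, op2, op4, op3: illegal at step 2, since op2 poll() → empty cannot apply there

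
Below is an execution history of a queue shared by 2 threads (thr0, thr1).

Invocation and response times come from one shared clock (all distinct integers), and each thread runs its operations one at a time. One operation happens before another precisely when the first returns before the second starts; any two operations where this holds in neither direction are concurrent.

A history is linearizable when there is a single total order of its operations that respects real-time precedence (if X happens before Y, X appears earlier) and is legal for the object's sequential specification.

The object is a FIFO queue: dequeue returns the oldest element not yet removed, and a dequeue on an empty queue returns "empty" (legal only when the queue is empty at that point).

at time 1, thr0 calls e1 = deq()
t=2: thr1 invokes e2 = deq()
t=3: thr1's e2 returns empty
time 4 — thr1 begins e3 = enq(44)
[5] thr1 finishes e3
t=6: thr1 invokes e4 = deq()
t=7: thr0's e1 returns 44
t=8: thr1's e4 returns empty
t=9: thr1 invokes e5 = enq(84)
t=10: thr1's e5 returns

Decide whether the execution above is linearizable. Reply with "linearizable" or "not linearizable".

witness order: e2, e3, e1, e4, e5
step 1: e2 deq() → empty — queue <>
step 2: e3 enq(44) — queue <44>
step 3: e1 deq() → 44 — queue <>
step 4: e4 deq() → empty — queue <>
step 5: e5 enq(84) — queue <84>

linearizable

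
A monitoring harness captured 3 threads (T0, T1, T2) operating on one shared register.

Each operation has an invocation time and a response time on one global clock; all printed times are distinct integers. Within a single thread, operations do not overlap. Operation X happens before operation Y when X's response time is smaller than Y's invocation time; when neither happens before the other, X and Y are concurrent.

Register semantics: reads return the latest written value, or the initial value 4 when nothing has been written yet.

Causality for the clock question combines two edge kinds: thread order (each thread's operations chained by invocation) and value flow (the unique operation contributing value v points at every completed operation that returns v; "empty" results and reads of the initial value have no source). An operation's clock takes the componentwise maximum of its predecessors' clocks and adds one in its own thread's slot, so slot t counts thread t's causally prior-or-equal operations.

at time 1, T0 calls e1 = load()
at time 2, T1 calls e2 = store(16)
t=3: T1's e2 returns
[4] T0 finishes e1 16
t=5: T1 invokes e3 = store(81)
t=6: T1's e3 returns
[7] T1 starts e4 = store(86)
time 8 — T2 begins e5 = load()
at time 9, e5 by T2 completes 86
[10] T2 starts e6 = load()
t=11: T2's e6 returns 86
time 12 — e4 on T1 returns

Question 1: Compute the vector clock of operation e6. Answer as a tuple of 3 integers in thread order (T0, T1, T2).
invoked at 2, e2 has no predecessors; its own T1 bump gives (0, 1, 0)
e3, invoked 5, takes VC(e2)=(0, 1, 0) under max, adds 1 for T1 → (0, 2, 0)
e1, invoked 1, takes VC(e2)=(0, 1, 0) under max, adds 1 for T0 → (1, 1, 0)
e4, invoked 7, takes VC(e3)=(0, 2, 0) under max, adds 1 for T1 → (0, 3, 0)
e5, invoked 8, takes VC(e4)=(0, 3, 0) under max, adds 1 for T2 → (0, 3, 1)
e6, invoked 10, takes VC(e4)=(0, 3, 0), VC(e5)=(0, 3, 1) under max, adds 1 for T2 → (0, 3, 2)
target: VC(e6) = (0, 3, 2)

(0, 3, 2)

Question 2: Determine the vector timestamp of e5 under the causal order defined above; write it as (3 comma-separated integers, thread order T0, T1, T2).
no predecessors for e2 (invoked 2): T1 increments from zero → (0, 1, 0)
e3 (invocation 5): componentwise max over VC(e2)=(0, 1, 0), +1 at T1, giving (0, 2, 0)
e1 (invocation 1): componentwise max over VC(e2)=(0, 1, 0), +1 at T0, giving (1, 1, 0)
e4 (invocation 7): componentwise max over VC(e3)=(0, 2, 0), +1 at T1, giving (0, 3, 0)
e5 (invocation 8): componentwise max over VC(e4)=(0, 3, 0), +1 at T2, giving (0, 3, 1)
e6 (invocation 10): componentwise max over VC(e4)=(0, 3, 0), VC(e5)=(0, 3, 1), +1 at T2, giving (0, 3, 2)
target: VC(e5) = (0, 3, 1)

(0, 3, 1)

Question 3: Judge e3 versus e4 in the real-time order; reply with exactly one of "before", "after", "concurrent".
e3 spans [5,6], e4 spans [7,12]
resp(e3)=6 < inv(e4)=7

before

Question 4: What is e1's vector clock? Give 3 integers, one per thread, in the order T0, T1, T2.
e2 (invocation 2): nothing precedes it; T1's component alone gives (0, 1, 0)
invoked at 5, e3 merges VC(e2)=(0, 1, 0) and bumps T1's slot → (0, 2, 0)
invoked at 1, e1 merges VC(e2)=(0, 1, 0) and bumps T0's slot → (1, 1, 0)
invoked at 7, e4 merges VC(e3)=(0, 2, 0) and bumps T1's slot → (0, 3, 0)
invoked at 8, e5 merges VC(e4)=(0, 3, 0) and bumps T2's slot → (0, 3, 1)
invoked at 10, e6 merges VC(e4)=(0, 3, 0), VC(e5)=(0, 3, 1) and bumps T2's slot → (0, 3, 2)
target: VC(e1) = (1, 1, 0)

(1, 1, 0)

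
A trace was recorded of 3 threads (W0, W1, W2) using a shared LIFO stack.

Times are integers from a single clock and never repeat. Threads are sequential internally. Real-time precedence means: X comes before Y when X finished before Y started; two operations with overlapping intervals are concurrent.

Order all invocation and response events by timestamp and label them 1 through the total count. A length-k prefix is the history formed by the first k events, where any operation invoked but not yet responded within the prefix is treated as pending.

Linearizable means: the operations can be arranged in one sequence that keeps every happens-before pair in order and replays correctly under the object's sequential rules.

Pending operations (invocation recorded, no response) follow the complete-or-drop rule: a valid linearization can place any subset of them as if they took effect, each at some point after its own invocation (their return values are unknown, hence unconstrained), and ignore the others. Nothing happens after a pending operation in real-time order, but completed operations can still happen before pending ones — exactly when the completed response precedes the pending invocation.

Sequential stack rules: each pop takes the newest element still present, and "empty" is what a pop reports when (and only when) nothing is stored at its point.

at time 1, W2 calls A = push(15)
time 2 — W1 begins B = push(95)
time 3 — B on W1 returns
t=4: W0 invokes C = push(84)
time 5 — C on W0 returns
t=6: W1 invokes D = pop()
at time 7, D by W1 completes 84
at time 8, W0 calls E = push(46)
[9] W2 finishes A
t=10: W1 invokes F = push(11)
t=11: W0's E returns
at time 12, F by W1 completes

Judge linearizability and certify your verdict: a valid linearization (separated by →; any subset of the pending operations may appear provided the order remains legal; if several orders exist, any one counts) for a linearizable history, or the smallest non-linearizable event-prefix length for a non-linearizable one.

linearizable — witness: A → B → C → D → E → F

1. A push(15), leaving stack <15>
2. B push(95), leaving stack <15,95>
3. C push(84), leaving stack <15,95,84>
4. D pop() → 84, leaving stack <15,95>
5. E push(46), leaving stack <15,95,46>
6. F push(11), leaving stack <15,95,46,11>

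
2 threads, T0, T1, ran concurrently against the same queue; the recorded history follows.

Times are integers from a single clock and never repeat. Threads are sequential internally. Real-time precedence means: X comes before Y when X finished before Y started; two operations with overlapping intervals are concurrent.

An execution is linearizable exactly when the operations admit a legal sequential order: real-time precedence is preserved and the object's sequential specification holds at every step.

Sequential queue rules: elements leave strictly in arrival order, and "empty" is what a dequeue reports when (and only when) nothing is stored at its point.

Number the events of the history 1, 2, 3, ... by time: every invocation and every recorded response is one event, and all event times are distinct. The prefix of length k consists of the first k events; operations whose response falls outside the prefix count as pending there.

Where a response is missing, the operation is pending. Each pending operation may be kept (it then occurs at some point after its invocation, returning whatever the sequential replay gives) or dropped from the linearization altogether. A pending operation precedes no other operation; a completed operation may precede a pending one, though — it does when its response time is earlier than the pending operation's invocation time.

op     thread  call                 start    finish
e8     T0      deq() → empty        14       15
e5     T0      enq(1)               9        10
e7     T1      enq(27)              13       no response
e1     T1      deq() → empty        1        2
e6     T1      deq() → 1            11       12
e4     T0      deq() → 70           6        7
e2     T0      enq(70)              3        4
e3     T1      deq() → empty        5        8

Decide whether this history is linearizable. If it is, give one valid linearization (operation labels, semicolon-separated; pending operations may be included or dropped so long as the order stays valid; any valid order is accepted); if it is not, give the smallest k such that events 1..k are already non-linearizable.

step 1: e1 deq() → empty — queue <>
step 2: e2 enq(70) — queue <70>
step 3: e4 deq() → 70 — queue <>
step 4: e3 deq() → empty — queue <>
step 5: e5 enq(1) — queue <1>
step 6: e6 deq() → 1 — queue <>
step 7: e8 deq() → empty — queue <>

linearizable — witness: e1; e2; e4; e3; e5; e6; e8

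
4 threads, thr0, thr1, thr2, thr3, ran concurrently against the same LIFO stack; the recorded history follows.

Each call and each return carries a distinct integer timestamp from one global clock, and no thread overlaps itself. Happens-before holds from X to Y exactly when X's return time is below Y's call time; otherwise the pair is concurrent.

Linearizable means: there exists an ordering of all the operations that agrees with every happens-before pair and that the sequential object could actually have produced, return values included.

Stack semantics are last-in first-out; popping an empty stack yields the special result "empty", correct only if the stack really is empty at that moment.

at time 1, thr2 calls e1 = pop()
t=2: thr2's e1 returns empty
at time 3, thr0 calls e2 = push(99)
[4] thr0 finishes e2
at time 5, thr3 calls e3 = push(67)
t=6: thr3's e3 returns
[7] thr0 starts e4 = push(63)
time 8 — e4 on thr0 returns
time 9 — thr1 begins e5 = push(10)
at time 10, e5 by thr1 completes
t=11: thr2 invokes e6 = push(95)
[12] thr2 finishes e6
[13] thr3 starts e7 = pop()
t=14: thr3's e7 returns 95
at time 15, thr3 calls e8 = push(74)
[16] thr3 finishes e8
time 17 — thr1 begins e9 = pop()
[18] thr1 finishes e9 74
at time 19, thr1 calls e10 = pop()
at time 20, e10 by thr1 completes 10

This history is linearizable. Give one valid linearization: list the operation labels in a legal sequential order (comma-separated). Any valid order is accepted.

e1, e2, e3, e4, e5, e6, e7, e8, e9, e10

step 1: e1 pop() → empty — stack <>
step 2: e2 push(99) — stack <99>
step 3: e3 push(67) — stack <99,67>
step 4: e4 push(63) — stack <99,67,63>
step 5: e5 push(10) — stack <99,67,63,10>
step 6: e6 push(95) — stack <99,67,63,10,95>
step 7: e7 pop() → 95 — stack <99,67,63,10>
step 8: e8 push(74) — stack <99,67,63,10,74>
step 9: e9 pop() → 74 — stack <99,67,63,10>
step 10: e10 pop() → 10 — stack <99,67,63>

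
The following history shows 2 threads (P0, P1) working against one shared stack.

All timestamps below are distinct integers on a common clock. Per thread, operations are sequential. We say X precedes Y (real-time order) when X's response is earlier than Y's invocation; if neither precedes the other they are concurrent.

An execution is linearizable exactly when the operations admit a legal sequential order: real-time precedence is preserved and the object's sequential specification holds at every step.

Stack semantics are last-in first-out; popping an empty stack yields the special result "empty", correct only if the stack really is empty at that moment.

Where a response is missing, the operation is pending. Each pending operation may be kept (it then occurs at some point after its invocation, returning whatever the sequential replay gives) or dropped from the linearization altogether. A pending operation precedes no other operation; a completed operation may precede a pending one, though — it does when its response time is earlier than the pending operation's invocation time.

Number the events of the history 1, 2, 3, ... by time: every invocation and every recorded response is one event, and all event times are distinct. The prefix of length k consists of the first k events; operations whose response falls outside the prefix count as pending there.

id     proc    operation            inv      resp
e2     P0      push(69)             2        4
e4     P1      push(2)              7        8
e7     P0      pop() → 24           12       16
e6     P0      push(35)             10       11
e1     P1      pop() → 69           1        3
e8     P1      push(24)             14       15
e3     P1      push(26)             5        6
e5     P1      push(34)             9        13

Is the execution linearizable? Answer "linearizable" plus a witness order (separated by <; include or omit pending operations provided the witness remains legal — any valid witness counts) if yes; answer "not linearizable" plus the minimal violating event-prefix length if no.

linearizable — witness: e2 < e1 < e3 < e4 < e5 < e6 < e8 < e7

1. e2 push(69), leaving stack <69>
2. e1 pop() → 69, leaving stack <>
3. e3 push(26), leaving stack <26>
4. e4 push(2), leaving stack <26,2>
5. e5 push(34), leaving stack <26,2,34>
6. e6 push(35), leaving stack <26,2,34,35>
7. e8 push(24), leaving stack <26,2,34,35,24>
8. e7 pop() → 24, leaving stack <26,2,34,35>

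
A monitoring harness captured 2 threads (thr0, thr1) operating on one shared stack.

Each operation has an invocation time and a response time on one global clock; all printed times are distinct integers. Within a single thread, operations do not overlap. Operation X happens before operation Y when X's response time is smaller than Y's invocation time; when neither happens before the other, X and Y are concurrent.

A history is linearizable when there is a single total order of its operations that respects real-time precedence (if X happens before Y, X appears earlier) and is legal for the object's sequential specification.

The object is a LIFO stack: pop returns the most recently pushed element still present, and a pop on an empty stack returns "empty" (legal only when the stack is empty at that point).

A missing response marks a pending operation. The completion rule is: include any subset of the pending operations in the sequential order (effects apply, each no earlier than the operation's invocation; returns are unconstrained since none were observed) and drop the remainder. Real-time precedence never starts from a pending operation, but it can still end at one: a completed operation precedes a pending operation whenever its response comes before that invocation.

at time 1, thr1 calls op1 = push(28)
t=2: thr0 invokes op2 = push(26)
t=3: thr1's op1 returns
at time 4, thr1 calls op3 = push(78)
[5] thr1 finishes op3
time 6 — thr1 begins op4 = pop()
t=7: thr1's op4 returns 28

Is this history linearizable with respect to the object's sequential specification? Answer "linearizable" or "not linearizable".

not linearizable

already the first 7 events (up to op4's response at time 7) admit no linearization; the first 6 still do
exactly one order of the 3 completed ops respects real time; the stack replay fails
including or dropping the 1 pending operation (op2) in any combination fails
take op1, op3, op4 (pending dropped): step 3 already fails, because op4 pop() → 28 cannot occur there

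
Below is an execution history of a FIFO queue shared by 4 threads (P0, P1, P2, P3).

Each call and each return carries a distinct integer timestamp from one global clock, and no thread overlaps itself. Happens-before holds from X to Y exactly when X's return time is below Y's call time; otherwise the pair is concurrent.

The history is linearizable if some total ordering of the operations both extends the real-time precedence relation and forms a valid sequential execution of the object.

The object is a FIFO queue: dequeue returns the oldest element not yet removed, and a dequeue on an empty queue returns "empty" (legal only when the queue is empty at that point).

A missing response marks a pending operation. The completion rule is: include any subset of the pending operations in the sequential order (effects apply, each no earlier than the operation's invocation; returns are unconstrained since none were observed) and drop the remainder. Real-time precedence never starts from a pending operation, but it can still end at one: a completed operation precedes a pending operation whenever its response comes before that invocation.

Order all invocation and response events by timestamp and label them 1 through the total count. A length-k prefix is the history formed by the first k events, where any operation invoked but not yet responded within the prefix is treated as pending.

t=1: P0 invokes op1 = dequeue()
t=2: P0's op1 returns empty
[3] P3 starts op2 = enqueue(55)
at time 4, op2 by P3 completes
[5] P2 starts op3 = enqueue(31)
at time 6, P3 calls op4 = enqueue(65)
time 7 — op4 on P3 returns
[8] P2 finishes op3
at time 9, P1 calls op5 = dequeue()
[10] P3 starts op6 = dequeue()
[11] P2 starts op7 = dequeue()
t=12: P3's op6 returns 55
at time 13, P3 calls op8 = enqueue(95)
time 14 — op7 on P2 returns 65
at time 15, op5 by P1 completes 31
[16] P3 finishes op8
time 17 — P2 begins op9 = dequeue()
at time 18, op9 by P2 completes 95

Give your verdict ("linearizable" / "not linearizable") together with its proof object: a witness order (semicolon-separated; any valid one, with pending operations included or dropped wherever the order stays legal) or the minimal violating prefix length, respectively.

step 1: op1 dequeue() → empty — queue <>
step 2: op2 enqueue(55) — queue <55>
step 3: op3 enqueue(31) — queue <55,31>
step 4: op4 enqueue(65) — queue <55,31,65>
step 5: op6 dequeue() → 55 — queue <31,65>
step 6: op5 dequeue() → 31 — queue <65>
step 7: op7 dequeue() → 65 — queue <>
step 8: op8 enqueue(95) — queue <95>
step 9: op9 dequeue() → 95 — queue <>

linearizable — witness: op1; op2; op3; op4; op6; op5; op7; op8; op9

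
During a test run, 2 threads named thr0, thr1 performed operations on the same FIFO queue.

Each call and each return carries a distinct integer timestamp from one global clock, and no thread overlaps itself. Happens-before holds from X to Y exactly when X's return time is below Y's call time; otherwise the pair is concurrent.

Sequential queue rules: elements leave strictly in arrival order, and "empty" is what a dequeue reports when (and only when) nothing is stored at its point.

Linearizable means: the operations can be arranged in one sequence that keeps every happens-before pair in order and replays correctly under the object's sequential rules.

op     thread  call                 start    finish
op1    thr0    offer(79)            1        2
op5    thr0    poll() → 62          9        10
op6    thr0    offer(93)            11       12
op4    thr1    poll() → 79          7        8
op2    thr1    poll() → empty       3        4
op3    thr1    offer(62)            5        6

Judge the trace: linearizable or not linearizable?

not linearizable

the violation lands at event 4, op2's response at time 4: events 1..3 linearize, events 1..4 do not
exhaustive check: the 2 completed FIFO queue ops admit one real-time order; illegal
one such order, op1, op2, breaks at step 2 where op2 poll() → empty is illegal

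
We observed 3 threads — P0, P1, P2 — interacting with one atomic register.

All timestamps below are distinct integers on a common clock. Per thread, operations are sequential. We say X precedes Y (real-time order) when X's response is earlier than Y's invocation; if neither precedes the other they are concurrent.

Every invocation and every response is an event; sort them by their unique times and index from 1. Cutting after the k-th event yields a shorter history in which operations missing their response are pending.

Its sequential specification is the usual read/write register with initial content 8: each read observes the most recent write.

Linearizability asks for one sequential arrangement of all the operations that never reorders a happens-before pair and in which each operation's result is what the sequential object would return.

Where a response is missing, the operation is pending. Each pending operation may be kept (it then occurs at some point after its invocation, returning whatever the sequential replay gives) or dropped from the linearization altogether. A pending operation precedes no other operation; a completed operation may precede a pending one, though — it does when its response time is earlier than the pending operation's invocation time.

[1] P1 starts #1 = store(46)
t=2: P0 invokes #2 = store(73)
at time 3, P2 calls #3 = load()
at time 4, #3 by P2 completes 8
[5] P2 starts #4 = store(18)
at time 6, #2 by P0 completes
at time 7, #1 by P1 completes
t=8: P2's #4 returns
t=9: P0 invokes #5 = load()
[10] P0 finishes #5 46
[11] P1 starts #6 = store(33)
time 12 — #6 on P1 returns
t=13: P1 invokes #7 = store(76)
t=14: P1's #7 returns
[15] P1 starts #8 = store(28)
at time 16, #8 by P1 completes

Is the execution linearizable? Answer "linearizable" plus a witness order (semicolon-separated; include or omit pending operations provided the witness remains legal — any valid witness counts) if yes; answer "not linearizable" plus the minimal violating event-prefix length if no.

linearizable — witness: #3; #2; #4; #1; #5; #6; #7; #8

1. #3 load() → 8, leaving value 8
2. #2 store(73), leaving value 73
3. #4 store(18), leaving value 18
4. #1 store(46), leaving value 46
5. #5 load() → 46, leaving value 46
6. #6 store(33), leaving value 33
7. #7 store(76), leaving value 76
8. #8 store(28), leaving value 28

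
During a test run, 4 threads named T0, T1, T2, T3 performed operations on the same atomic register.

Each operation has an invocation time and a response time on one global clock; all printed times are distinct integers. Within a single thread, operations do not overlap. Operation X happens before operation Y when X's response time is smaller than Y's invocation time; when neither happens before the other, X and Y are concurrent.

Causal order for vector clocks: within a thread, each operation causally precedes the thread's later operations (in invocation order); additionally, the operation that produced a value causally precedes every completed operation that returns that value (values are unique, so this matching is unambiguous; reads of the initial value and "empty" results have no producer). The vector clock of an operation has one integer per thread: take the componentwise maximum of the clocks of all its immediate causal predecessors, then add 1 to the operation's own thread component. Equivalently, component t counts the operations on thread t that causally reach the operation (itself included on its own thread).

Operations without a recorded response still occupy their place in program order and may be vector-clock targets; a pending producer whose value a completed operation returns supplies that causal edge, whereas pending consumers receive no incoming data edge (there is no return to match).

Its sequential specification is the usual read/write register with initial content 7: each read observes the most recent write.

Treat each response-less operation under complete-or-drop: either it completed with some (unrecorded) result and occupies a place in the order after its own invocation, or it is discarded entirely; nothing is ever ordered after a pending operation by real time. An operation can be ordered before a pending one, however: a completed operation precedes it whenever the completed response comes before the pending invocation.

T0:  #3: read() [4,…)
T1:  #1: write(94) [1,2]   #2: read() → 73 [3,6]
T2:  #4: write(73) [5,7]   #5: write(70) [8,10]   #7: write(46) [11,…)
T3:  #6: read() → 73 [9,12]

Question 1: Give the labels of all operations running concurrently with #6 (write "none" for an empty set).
concurrent with #6 ([9,12]): every op whose interval crosses 9..12
#1 [1,2]: before
#2 [3,6]: before
#3 [4,…): concurrent
#4 [5,7]: before
#5 [8,10]: concurrent
#7 [11,…): concurrent

#3, #5, #7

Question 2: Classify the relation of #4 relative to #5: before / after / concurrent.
#4 spans [5,7], #5 spans [8,10]
resp(#4)=7 < inv(#5)=8

before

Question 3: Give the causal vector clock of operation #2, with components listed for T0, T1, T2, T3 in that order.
#4, invoked 5, has no incoming edges; only T2's bump applies → (0, 0, 1, 0)
#1, invoked 1, has no incoming edges; only T1's bump applies → (0, 1, 0, 0)
#3, invoked 4, has no incoming edges; only T0's bump applies → (1, 0, 0, 0)
merge at #6 (invoked 9): VC(#4)=(0, 0, 1, 0), own-thread bump on T3 → (0, 0, 1, 1)
merge at #5 (invoked 8): VC(#4)=(0, 0, 1, 0), own-thread bump on T2 → (0, 0, 2, 0)
merge at #7 (invoked 11): VC(#5)=(0, 0, 2, 0), own-thread bump on T2 → (0, 0, 3, 0)
merge at #2 (invoked 3): VC(#1)=(0, 1, 0, 0), VC(#4)=(0, 0, 1, 0), own-thread bump on T1 → (0, 2, 1, 0)
target: VC(#2) = (0, 2, 1, 0)

(0, 2, 1, 0)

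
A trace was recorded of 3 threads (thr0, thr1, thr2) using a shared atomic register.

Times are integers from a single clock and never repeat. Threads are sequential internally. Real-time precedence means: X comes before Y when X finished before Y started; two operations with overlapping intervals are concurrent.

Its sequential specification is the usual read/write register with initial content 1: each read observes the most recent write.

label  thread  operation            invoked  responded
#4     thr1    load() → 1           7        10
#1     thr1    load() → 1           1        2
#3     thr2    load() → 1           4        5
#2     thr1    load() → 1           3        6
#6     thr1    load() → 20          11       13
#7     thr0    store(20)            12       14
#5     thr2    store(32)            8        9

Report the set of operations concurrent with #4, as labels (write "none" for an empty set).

#4 runs from 7 to 10; window-overlapping ops are concurrent
#1 [1,2]: before
#2 [3,6]: before
#3 [4,5]: before
#5 [8,9]: concurrent
#6 [11,13]: after
#7 [12,14]: after

#5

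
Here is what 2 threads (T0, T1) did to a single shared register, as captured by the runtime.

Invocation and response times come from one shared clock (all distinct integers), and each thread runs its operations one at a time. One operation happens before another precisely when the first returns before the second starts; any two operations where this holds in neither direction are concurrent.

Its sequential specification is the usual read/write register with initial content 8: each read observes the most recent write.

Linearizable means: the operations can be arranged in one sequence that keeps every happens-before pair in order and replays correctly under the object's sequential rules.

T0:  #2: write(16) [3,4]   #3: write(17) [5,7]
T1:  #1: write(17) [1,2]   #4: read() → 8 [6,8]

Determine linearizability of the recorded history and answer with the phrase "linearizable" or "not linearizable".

not linearizable

through event 7 a valid linearization exists; event 8 (#4 responding at time 8) ends that
the 4 completed operations admit 2 real-time orders; each fails the register replay
sample order #1, #2, #3, #4 stalls at step 4 — #4 read() → 8 has no legal effect
sample order #1, #2, #4, #3 stalls at step 3 — #4 read() → 8 has no legal effect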